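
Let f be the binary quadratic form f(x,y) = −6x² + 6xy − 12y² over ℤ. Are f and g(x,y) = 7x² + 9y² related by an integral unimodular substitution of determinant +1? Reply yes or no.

D₁ = -252, D₂ = -252
f is negative-definite; reduce −f:
−f: translate: b→6 (≡-6 mod 12), so (6,-6,12)→(6,6,12)
−f: reduced (well bottom): (6,6,12) with a≤c, −a<b≤a
flip sign back: reduced form of f is (-6,-6,-12)
g: reduced (well bottom): (7,0,9) with a≤c, −a<b≤a
reduced forms (-6, -6, -12) vs (7, 0, 9) ⇒ inequivalent

no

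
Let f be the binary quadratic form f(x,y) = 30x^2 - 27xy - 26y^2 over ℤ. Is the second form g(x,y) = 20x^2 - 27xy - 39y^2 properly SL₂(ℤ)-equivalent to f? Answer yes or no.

D₁ = 3849, D₂ = 3849
river cycle of f (length 60): (-26, 27, 30), (30, 33, -23), (-23, 59, 4), (4, 61, -8), (-8, 51, 39), (39, 27, -20), (-20, 53, 13), (13, 51, -24), (-24, 45, 19), (19, 31, -38), … (50 more)
river cycle of g (length 60): (-39, 27, 20), (20, 53, -13), (-13, 51, 24), (24, 45, -19), (-19, 31, 38), (38, 45, -12), (-12, 51, 26), (26, 53, -10), (-10, 47, 41), (41, 35, -16), … (50 more)
cycles differ ⇒ inequivalent

no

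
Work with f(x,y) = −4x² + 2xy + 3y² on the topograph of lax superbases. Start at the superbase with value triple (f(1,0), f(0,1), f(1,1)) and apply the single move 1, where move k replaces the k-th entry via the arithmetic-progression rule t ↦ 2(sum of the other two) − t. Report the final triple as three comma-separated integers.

start (-4,3,1) = (f(1,0),f(0,1),f(1,1))
replace slot 1: 2·(3+1) − (-4) = 12 → (12,3,1)

12,3,1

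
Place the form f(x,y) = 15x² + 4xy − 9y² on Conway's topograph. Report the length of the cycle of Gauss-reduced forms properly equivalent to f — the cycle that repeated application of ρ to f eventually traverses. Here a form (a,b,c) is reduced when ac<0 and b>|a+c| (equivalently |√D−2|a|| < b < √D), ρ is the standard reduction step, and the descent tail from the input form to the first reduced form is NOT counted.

D = 556, ⌊√D⌋ = 23
descent: ρ → (-9,14,10)  [lands on river]
river: ρ → (10,6,-13)
river: ρ → (-13,20,3)
river: ρ → (3,22,-6)
river: ρ → (-6,14,15)
river: ρ → (15,16,-5)
river: ρ → (-5,14,18)
river: ρ → (18,22,-1)
river: ρ → (-1,22,18)
river: ρ → (18,14,-5)
river: ρ → (-5,16,15)
river: ρ → (15,14,-6)
river: ρ → (-6,22,3)
river: ρ → (3,20,-13)
river: ρ → (-13,6,10)
river: ρ → (10,14,-9)
river: ρ → (-9,22,2)
river: ρ → (2,22,-9)
ρ-cycle length = 18 (tail of 1 descent step not counted)

18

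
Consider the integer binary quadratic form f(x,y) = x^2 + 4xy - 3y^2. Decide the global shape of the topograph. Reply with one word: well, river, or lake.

D = b²−4ac = 4² − 4·1·(-3) = 28
D > 0 non-square ⇒ indefinite ⇒ periodic river

river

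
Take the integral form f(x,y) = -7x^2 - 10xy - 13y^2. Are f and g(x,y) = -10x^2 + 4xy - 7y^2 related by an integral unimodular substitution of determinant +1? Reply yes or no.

D₁ = -264, D₂ = -264
f is negative-definite; reduce −f:
−f: translate: b→-4 (≡10 mod 14), so (7,10,13)→(7,-4,10)
−f: reduced (well bottom): (7,-4,10) with a≤c, −a<b≤a
flip sign back: reduced form of f is (-7,4,-10)
g is negative-definite; reduce −g:
−g: flip: (10,-4,7)→(7,4,10)
−g: reduced (well bottom): (7,4,10) with a≤c, −a<b≤a
flip sign back: reduced form of g is (-7,-4,-10)
reduced forms (-7, 4, -10) vs (-7, -4, -10) ⇒ inequivalent

no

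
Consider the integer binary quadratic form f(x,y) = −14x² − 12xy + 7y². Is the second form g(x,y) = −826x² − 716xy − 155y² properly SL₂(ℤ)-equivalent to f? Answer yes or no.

D₁ = 536, D₂ = 536
river cycle of f (length 14): (7, 12, -14), (-14, 16, 5), (5, 14, -17), (-17, 20, 2), (2, 20, -17), (-17, 14, 5), (5, 16, -14), (-14, 12, 7), (7, 16, -10), (-10, 4, 13), … (4 more)
river cycle of g (length 14): (-14, 16, 5), (5, 14, -17), (-17, 20, 2), (2, 20, -17), (-17, 14, 5), (5, 16, -14), (-14, 12, 7), (7, 16, -10), (-10, 4, 13), (13, 22, -1), … (4 more)
cycles coincide ⇒ equivalent

yes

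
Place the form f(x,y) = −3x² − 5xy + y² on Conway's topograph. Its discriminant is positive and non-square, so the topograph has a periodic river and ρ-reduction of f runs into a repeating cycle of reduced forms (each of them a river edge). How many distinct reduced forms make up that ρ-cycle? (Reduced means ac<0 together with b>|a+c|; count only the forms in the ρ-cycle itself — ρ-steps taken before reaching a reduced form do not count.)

D = 37, ⌊√D⌋ = 6
descent: ρ → (1,5,-3)  [lands on river]
river: ρ → (-3,1,3)
river: ρ → (3,5,-1)
river: ρ → (-1,5,3)
river: ρ → (3,1,-3)
river: ρ → (-3,5,1)
ρ-cycle length = 6 (tail of 1 descent step not counted)

6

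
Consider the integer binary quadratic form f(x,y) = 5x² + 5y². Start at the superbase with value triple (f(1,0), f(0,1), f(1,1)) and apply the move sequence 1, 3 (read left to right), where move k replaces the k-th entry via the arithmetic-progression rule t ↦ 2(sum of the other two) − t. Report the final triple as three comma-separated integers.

start (5,5,10) = (f(1,0),f(0,1),f(1,1))
replace slot 1: 2·(5+10) − 5 = 25 → (25,5,10)
replace slot 3: 2·(25+5) − 10 = 50 → (25,5,50)

25,5,50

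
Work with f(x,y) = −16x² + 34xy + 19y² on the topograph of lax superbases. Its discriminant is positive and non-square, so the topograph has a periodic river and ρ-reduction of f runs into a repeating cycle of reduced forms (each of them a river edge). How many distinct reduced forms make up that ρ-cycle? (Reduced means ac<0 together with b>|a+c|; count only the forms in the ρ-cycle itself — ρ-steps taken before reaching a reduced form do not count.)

D = 2372, ⌊√D⌋ = 48
river: ρ → (19,42,-8)
river: ρ → (-8,38,29)
river: ρ → (29,20,-17)
river: ρ → (-17,48,1)
river: ρ → (1,48,-17)
river: ρ → (-17,20,29)
river: ρ → (29,38,-8)
river: ρ → (-8,42,19)
river: ρ → (19,34,-16)
river: ρ → (-16,30,23)
river: ρ → (23,16,-23)
river: ρ → (-23,30,16)
river: ρ → (16,34,-19)
river: ρ → (-19,42,8)
river: ρ → (8,38,-29)
river: ρ → (-29,20,17)
river: ρ → (17,48,-1)
river: ρ → (-1,48,17)
river: ρ → (17,20,-29)
river: ρ → (-29,38,8)
river: ρ → (8,42,-19)
river: ρ → (-19,34,16)
river: ρ → (16,30,-23)
river: ρ → (-23,16,23)
river: ρ → (23,30,-16)
river: ρ → (-16,34,19)
ρ-cycle length = 26 (tail of 0 descent steps not counted)

26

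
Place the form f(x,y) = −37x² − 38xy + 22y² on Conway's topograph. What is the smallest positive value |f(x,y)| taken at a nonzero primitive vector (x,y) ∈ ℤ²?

descent: ρ → (22,38,-37)  [lands on river]
river: ρ → (-37,36,23)
river: ρ → (23,56,-17)
river: ρ → (-17,46,38)
river: ρ → (38,30,-25)
river: ρ → (-25,20,43)
river: ρ → (43,66,-2)
river: ρ → (-2,66,43)
river: ρ → (43,20,-25)
river: ρ → (-25,30,38)
river: ρ → (38,46,-17)
river: ρ → (-17,56,23)
river: ρ → (23,36,-37)
river: ρ → (-37,38,22)
river: ρ → (22,50,-25)
river: ρ → (-25,50,22)
closes: descent 1, river 16
min |a| on river = 2

2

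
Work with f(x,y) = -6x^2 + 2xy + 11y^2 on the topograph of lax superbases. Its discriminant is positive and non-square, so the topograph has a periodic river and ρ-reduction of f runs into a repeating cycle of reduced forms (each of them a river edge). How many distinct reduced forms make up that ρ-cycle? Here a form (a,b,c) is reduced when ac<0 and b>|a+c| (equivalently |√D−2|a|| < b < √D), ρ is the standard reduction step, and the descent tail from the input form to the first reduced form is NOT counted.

D = 268, ⌊√D⌋ = 16
descent: ρ → (11,-2,-6)
descent: ρ → (-6,14,3)  [lands on river]
river: ρ → (3,16,-1)
river: ρ → (-1,16,3)
river: ρ → (3,14,-6)
river: ρ → (-6,10,7)
river: ρ → (7,4,-9)
river: ρ → (-9,14,2)
river: ρ → (2,14,-9)
river: ρ → (-9,4,7)
river: ρ → (7,10,-6)
ρ-cycle length = 10 (tail of 2 descent steps not counted)

10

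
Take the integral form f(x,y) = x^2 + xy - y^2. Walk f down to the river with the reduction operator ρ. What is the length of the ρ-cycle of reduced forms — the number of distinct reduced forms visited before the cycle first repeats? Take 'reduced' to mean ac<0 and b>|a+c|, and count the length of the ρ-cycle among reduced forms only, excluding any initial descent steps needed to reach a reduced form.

D = 5, ⌊√D⌋ = 2
river: ρ → (-1,1,1)
river: ρ → (1,1,-1)
ρ-cycle length = 2 (tail of 0 descent steps not counted)

2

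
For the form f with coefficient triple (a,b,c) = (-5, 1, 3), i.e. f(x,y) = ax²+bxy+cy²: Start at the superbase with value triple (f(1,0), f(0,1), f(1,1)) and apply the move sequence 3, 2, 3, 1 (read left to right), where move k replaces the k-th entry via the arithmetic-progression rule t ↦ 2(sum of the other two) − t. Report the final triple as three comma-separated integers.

start (-5,3,-1) = (f(1,0),f(0,1),f(1,1))
replace slot 3: 2·((-5)+3) − (-1) = -3 → (-5,3,-3)
replace slot 2: 2·((-5)+(-3)) − 3 = -19 → (-5,-19,-3)
replace slot 3: 2·((-5)+(-19)) − (-3) = -45 → (-5,-19,-45)
replace slot 1: 2·((-19)+(-45)) − (-5) = -123 → (-123,-19,-45)

-123,-19,-45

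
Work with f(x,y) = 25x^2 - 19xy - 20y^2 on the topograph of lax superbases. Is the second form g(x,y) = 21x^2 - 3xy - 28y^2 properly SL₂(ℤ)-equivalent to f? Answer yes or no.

D₁ = 2361, D₂ = 2361
river cycle of f (length 58): (-20, 19, 25), (25, 31, -14), (-14, 25, 31), (31, 37, -8), (-8, 43, 16), (16, 21, -30), (-30, 39, 7), (7, 45, -12), (-12, 27, 34), (34, 41, -5), … (48 more)
river cycle of g (length 58): (21, 39, -10), (-10, 41, 17), (17, 27, -24), (-24, 21, 20), (20, 19, -25), (-25, 31, 14), (14, 25, -31), (-31, 37, 8), (8, 43, -16), (-16, 21, 30), … (48 more)
cycles differ ⇒ inequivalent

no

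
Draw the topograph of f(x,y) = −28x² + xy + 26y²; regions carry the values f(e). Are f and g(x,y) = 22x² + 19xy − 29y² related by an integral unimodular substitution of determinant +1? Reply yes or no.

D₁ = 2913, D₂ = 2913
river cycle of f (length 4): (26, 51, -3), (-3, 51, 26), (26, 53, -1), (-1, 53, 26)
river cycle of g (length 10): (-29, 39, 12), (12, 33, -38), (-38, 43, 7), (7, 41, -44), (-44, 47, 4), (4, 49, -32), (-32, 15, 21), (21, 27, -26), (-26, 25, 22), (22, 19, -29)
cycles differ ⇒ inequivalent

no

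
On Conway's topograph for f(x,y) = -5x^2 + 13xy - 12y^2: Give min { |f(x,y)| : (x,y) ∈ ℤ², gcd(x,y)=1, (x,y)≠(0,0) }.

translate: b→-3 (≡-13 mod 10), so (5,-13,12)→(5,-3,4)
flip: (5,-3,4)→(4,3,5)
reduced (well bottom): (4,3,5) with a≤c, −a<b≤a
well minimum |f| = |-4| = 4 (negative-definite)

4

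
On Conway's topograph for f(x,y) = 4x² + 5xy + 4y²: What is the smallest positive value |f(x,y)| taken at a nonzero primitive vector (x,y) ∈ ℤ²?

translate: b→-3 (≡5 mod 8), so (4,5,4)→(4,-3,3)
flip: (4,-3,3)→(3,3,4)
reduced (well bottom): (3,3,4) with a≤c, −a<b≤a
well minimum = a = 3

3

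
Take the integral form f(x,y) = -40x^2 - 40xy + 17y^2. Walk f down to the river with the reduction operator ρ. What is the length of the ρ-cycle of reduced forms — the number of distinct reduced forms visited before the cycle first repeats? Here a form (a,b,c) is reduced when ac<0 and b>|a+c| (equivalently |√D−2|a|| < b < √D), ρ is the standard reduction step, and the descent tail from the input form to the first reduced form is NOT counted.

D = 4320, ⌊√D⌋ = 65
descent: ρ → (17,40,-40)  [lands on river]
river: ρ → (-40,40,17)
river: ρ → (17,62,-7)
river: ρ → (-7,64,8)
river: ρ → (8,64,-7)
river: ρ → (-7,62,17)
ρ-cycle length = 6 (tail of 1 descent step not counted)

6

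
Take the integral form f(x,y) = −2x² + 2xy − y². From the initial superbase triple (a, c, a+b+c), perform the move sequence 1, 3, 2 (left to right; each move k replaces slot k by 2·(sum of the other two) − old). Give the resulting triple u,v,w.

start (-2,-1,-1) = (f(1,0),f(0,1),f(1,1))
replace slot 1: 2·((-1)+(-1)) − (-2) = -2 → (-2,-1,-1)
replace slot 3: 2·((-2)+(-1)) − (-1) = -5 → (-2,-1,-5)
replace slot 2: 2·((-2)+(-5)) − (-1) = -13 → (-2,-13,-5)

-2,-13,-5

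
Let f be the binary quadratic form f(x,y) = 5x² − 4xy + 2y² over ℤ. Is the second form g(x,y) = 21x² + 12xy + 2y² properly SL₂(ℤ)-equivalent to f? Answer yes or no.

D₁ = -24, D₂ = -24
f: flip: (5,-4,2)→(2,4,5)
f: translate: b→0 (≡4 mod 4), so (2,4,5)→(2,0,3)
f: reduced (well bottom): (2,0,3) with a≤c, −a<b≤a
g: flip: (21,12,2)→(2,-12,21)
g: translate: b→0 (≡-12 mod 4), so (2,-12,21)→(2,0,3)
g: reduced (well bottom): (2,0,3) with a≤c, −a<b≤a
reduced forms (2, 0, 3) vs (2, 0, 3) ⇒ equivalent

yes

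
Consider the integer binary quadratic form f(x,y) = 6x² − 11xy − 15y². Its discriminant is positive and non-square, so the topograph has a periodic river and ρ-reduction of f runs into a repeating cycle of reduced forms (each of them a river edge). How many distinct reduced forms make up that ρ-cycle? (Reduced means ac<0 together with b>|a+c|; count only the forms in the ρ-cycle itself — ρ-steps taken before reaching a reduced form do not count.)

D = 481, ⌊√D⌋ = 21
descent: ρ → (-15,11,6)  [lands on river]
river: ρ → (6,13,-13)
river: ρ → (-13,13,6)
river: ρ → (6,11,-15)
river: ρ → (-15,19,2)
river: ρ → (2,21,-5)
river: ρ → (-5,19,6)
river: ρ → (6,17,-8)
river: ρ → (-8,15,8)
river: ρ → (8,17,-6)
river: ρ → (-6,19,5)
river: ρ → (5,21,-2)
river: ρ → (-2,19,15)
river: ρ → (15,11,-6)
river: ρ → (-6,13,13)
river: ρ → (13,13,-6)
river: ρ → (-6,11,15)
river: ρ → (15,19,-2)
river: ρ → (-2,21,5)
river: ρ → (5,19,-6)
river: ρ → (-6,17,8)
river: ρ → (8,15,-8)
river: ρ → (-8,17,6)
river: ρ → (6,19,-5)
river: ρ → (-5,21,2)
river: ρ → (2,19,-15)
ρ-cycle length = 26 (tail of 1 descent step not counted)

26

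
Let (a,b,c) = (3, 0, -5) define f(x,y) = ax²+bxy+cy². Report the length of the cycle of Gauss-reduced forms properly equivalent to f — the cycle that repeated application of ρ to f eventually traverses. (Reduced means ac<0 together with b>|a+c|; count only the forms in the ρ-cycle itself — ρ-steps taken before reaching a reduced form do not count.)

D = 60, ⌊√D⌋ = 7
descent: ρ → (-5,0,3)
descent: ρ → (3,6,-2)  [lands on river]
river: ρ → (-2,6,3)
ρ-cycle length = 2 (tail of 2 descent steps not counted)

2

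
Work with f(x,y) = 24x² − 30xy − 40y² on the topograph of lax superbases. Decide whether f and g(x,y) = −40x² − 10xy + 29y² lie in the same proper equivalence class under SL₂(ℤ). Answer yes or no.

D₁ = 4740, D₂ = 4740
river cycle of f (length 14): (-40, 30, 24), (24, 66, -4), (-4, 62, 56), (56, 50, -10), (-10, 50, 56), (56, 62, -4), (-4, 66, 24), (24, 30, -40), (-40, 50, 14), (14, 62, -16), … (4 more)
river cycle of g (length 18): (29, 68, -1), (-1, 68, 29), (29, 48, -21), (-21, 36, 41), (41, 46, -16), (-16, 50, 35), (35, 20, -31), (-31, 42, 24), (24, 54, -19), (-19, 60, 15), … (8 more)
cycles differ ⇒ inequivalent

no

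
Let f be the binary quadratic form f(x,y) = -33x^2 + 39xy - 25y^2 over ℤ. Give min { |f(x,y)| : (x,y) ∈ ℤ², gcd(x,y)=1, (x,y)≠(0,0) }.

translate: b→27 (≡-39 mod 66), so (33,-39,25)→(33,27,19)
flip: (33,27,19)→(19,-27,33)
translate: b→11 (≡-27 mod 38), so (19,-27,33)→(19,11,25)
reduced (well bottom): (19,11,25) with a≤c, −a<b≤a
well minimum |f| = |-19| = 19 (negative-definite)

19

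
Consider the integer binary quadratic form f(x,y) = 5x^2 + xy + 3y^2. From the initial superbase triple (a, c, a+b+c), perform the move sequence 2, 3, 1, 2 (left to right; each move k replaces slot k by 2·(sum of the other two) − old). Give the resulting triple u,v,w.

start (5,3,9) = (f(1,0),f(0,1),f(1,1))
replace slot 2: 2·(5+9) − 3 = 25 → (5,25,9)
replace slot 3: 2·(5+25) − 9 = 51 → (5,25,51)
replace slot 1: 2·(25+51) − 5 = 147 → (147,25,51)
replace slot 2: 2·(147+51) − 25 = 371 → (147,371,51)

147,371,51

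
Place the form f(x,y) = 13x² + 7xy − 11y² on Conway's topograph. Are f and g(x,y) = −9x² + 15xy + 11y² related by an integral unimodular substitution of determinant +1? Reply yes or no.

D₁ = 621, D₂ = 621
river cycle of f (length 4): (-11, 15, 9), (9, 21, -5), (-5, 19, 13), (13, 7, -11)
river cycle of g (length 4): (11, 7, -13), (-13, 19, 5), (5, 21, -9), (-9, 15, 11)
cycles differ ⇒ inequivalent

no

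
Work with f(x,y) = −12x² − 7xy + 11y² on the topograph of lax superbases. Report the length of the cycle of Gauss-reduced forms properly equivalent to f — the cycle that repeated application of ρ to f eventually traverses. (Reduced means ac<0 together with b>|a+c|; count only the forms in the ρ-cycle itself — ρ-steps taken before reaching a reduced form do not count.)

D = 577, ⌊√D⌋ = 24
descent: ρ → (11,7,-12)  [lands on river]
river: ρ → (-12,17,6)
river: ρ → (6,19,-9)
river: ρ → (-9,17,8)
river: ρ → (8,15,-11)
river: ρ → (-11,7,12)
river: ρ → (12,17,-6)
river: ρ → (-6,19,9)
river: ρ → (9,17,-8)
river: ρ → (-8,15,11)
ρ-cycle length = 10 (tail of 1 descent step not counted)

10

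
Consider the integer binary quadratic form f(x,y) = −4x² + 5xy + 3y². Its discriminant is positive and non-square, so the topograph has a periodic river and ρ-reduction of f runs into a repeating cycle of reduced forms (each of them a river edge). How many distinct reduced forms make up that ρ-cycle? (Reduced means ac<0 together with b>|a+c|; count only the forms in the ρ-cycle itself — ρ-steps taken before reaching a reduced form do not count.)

D = 73, ⌊√D⌋ = 8
river: ρ → (3,7,-2)
river: ρ → (-2,5,6)
river: ρ → (6,7,-1)
river: ρ → (-1,7,6)
river: ρ → (6,5,-2)
river: ρ → (-2,7,3)
river: ρ → (3,5,-4)
river: ρ → (-4,3,4)
river: ρ → (4,5,-3)
river: ρ → (-3,7,2)
river: ρ → (2,5,-6)
river: ρ → (-6,7,1)
river: ρ → (1,7,-6)
river: ρ → (-6,5,2)
river: ρ → (2,7,-3)
river: ρ → (-3,5,4)
river: ρ → (4,3,-4)
river: ρ → (-4,5,3)
ρ-cycle length = 18 (tail of 0 descent steps not counted)

18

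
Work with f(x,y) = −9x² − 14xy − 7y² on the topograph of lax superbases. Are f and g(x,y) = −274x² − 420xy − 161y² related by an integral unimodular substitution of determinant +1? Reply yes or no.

D₁ = -56, D₂ = -56
f is negative-definite; reduce −f:
−f: translate: b→-4 (≡14 mod 18), so (9,14,7)→(9,-4,2)
−f: flip: (9,-4,2)→(2,4,9)
−f: translate: b→0 (≡4 mod 4), so (2,4,9)→(2,0,7)
−f: reduced (well bottom): (2,0,7) with a≤c, −a<b≤a
flip sign back: reduced form of f is (-2,0,-7)
g is negative-definite; reduce −g:
−g: translate: b→-128 (≡420 mod 548), so (274,420,161)→(274,-128,15)
−g: flip: (274,-128,15)→(15,128,274)
−g: translate: b→8 (≡128 mod 30), so (15,128,274)→(15,8,2)
−g: flip: (15,8,2)→(2,-8,15)
−g: translate: b→0 (≡-8 mod 4), so (2,-8,15)→(2,0,7)
−g: reduced (well bottom): (2,0,7) with a≤c, −a<b≤a
flip sign back: reduced form of g is (-2,0,-7)
reduced forms (-2, 0, -7) vs (-2, 0, -7) ⇒ equivalent

yes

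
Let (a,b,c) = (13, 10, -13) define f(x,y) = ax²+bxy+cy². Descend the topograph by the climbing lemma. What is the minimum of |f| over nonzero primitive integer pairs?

river: ρ → (-13,16,10)
river: ρ → (10,24,-5)
river: ρ → (-5,26,5)
river: ρ → (5,24,-10)
river: ρ → (-10,16,13)
river: ρ → (13,10,-13)
closes: descent 0, river 6
min |a| on river = 5

5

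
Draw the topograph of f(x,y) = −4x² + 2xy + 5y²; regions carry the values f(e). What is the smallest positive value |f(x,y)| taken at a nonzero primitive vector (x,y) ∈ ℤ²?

river: ρ → (5,8,-1)
river: ρ → (-1,8,5)
river: ρ → (5,2,-4)
river: ρ → (-4,6,3)
river: ρ → (3,6,-4)
river: ρ → (-4,2,5)
closes: descent 0, river 6
min |a| on river = 1

1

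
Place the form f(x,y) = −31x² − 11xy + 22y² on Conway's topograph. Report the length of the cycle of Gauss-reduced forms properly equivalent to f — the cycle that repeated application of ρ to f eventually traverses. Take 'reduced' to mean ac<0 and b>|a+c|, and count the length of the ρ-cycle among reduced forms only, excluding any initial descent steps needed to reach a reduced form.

D = 2849, ⌊√D⌋ = 53
descent: ρ → (22,11,-31)  [lands on river]
river: ρ → (-31,51,2)
river: ρ → (2,53,-5)
river: ρ → (-5,47,32)
river: ρ → (32,17,-20)
river: ρ → (-20,23,29)
river: ρ → (29,35,-14)
river: ρ → (-14,49,8)
river: ρ → (8,47,-20)
river: ρ → (-20,33,22)
ρ-cycle length = 10 (tail of 1 descent step not counted)

10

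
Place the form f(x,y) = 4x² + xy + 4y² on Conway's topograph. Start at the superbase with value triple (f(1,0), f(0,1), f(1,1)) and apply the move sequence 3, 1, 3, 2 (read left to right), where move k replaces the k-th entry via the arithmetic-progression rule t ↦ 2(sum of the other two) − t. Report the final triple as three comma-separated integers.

start (4,4,9) = (f(1,0),f(0,1),f(1,1))
replace slot 3: 2·(4+4) − 9 = 7 → (4,4,7)
replace slot 1: 2·(4+7) − 4 = 18 → (18,4,7)
replace slot 3: 2·(18+4) − 7 = 37 → (18,4,37)
replace slot 2: 2·(18+37) − 4 = 106 → (18,106,37)

18,106,37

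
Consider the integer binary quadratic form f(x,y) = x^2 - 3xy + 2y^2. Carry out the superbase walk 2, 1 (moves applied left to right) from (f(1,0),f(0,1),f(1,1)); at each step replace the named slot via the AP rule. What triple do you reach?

start (1,2,0) = (f(1,0),f(0,1),f(1,1))
replace slot 2: 2·(1+0) − 2 = 0 → (1,0,0)
replace slot 1: 2·(0+0) − 1 = -1 → (-1,0,0)

-1,0,0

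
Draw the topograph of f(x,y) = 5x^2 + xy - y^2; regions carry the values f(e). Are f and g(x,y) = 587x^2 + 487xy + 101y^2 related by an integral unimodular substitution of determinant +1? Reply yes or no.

D₁ = 21, D₂ = 21
river cycle of f (length 2): (-1, 3, 3), (3, 3, -1)
river cycle of g (length 2): (3, 3, -1), (-1, 3, 3)
cycles coincide ⇒ equivalent

yes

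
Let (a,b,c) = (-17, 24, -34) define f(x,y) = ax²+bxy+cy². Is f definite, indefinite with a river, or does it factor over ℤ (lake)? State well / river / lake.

D = b²−4ac = 24² − 4·(-17)·(-34) = -1736
D < 0 ⇒ definite ⇒ every region one sign ⇒ single well

well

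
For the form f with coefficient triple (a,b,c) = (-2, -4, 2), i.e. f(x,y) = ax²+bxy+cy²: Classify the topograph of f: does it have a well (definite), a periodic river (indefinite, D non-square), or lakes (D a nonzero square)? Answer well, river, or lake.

D = b²−4ac = (-4)² − 4·(-2)·2 = 32
D > 0 non-square ⇒ indefinite ⇒ periodic river

river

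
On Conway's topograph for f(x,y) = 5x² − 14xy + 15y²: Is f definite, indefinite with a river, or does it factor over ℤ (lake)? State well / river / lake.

D = b²−4ac = (-14)² − 4·5·15 = -104
D < 0 ⇒ definite ⇒ every region one sign ⇒ single well

well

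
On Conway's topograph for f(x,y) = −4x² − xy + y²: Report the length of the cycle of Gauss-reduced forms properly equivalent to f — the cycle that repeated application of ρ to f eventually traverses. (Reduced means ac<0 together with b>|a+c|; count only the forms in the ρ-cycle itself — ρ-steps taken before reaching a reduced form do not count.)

D = 17, ⌊√D⌋ = 4
descent: ρ → (1,3,-2)  [lands on river]
river: ρ → (-2,1,2)
river: ρ → (2,3,-1)
river: ρ → (-1,3,2)
river: ρ → (2,1,-2)
river: ρ → (-2,3,1)
ρ-cycle length = 6 (tail of 1 descent step not counted)

6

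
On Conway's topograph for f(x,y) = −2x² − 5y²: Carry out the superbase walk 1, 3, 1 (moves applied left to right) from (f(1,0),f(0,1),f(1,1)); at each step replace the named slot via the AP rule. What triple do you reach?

start (-2,-5,-7) = (f(1,0),f(0,1),f(1,1))
replace slot 1: 2·((-5)+(-7)) − (-2) = -22 → (-22,-5,-7)
replace slot 3: 2·((-22)+(-5)) − (-7) = -47 → (-22,-5,-47)
replace slot 1: 2·((-5)+(-47)) − (-22) = -82 → (-82,-5,-47)

-82,-5,-47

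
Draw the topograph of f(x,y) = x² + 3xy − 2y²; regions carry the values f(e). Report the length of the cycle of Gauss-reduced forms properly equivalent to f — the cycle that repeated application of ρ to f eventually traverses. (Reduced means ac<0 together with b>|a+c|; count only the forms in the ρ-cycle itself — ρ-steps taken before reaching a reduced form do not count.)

D = 17, ⌊√D⌋ = 4
river: ρ → (-2,1,2)
river: ρ → (2,3,-1)
river: ρ → (-1,3,2)
river: ρ → (2,1,-2)
river: ρ → (-2,3,1)
river: ρ → (1,3,-2)
ρ-cycle length = 6 (tail of 0 descent steps not counted)

6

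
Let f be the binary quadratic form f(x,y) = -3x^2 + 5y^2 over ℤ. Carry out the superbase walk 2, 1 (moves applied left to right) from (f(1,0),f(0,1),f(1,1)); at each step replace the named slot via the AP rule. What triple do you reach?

start (-3,5,2) = (f(1,0),f(0,1),f(1,1))
replace slot 2: 2·((-3)+2) − 5 = -7 → (-3,-7,2)
replace slot 1: 2·((-7)+2) − (-3) = -7 → (-7,-7,2)

-7,-7,2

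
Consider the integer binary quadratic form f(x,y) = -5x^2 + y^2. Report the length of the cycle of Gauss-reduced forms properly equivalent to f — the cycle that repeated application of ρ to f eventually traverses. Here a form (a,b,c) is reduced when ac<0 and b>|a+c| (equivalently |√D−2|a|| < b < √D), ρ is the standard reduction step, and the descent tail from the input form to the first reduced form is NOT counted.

D = 20, ⌊√D⌋ = 4
descent: ρ → (1,4,-1)  [lands on river]
river: ρ → (-1,4,1)
ρ-cycle length = 2 (tail of 1 descent step not counted)

2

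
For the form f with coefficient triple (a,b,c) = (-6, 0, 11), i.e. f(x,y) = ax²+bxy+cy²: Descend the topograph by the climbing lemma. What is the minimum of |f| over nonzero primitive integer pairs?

descent: ρ → (11,0,-6)
descent: ρ → (-6,12,5)  [lands on river]
river: ρ → (5,8,-10)
river: ρ → (-10,12,3)
river: ρ → (3,12,-10)
river: ρ → (-10,8,5)
river: ρ → (5,12,-6)
closes: descent 2, river 6
min |a| on river = 3

3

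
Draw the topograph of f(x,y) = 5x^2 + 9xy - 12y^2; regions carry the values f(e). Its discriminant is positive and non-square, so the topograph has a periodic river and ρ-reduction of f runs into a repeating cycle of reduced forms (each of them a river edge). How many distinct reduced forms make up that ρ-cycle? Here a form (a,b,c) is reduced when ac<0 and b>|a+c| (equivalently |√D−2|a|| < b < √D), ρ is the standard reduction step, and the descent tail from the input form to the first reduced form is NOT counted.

D = 321, ⌊√D⌋ = 17
river: ρ → (-12,15,2)
river: ρ → (2,17,-4)
river: ρ → (-4,15,6)
river: ρ → (6,9,-10)
river: ρ → (-10,11,5)
river: ρ → (5,9,-12)
ρ-cycle length = 6 (tail of 0 descent steps not counted)

6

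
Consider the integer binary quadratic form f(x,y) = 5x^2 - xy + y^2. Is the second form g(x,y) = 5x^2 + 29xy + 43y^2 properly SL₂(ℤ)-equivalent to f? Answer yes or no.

D₁ = -19, D₂ = -19
f: flip: (5,-1,1)→(1,1,5)
f: reduced (well bottom): (1,1,5) with a≤c, −a<b≤a
g: translate: b→-1 (≡29 mod 10), so (5,29,43)→(5,-1,1)
g: flip: (5,-1,1)→(1,1,5)
g: reduced (well bottom): (1,1,5) with a≤c, −a<b≤a
reduced forms (1, 1, 5) vs (1, 1, 5) ⇒ equivalent

yes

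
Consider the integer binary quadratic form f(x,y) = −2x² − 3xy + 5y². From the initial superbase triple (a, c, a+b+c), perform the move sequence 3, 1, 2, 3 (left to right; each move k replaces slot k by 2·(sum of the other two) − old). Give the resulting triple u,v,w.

start (-2,5,0) = (f(1,0),f(0,1),f(1,1))
replace slot 3: 2·((-2)+5) − 0 = 6 → (-2,5,6)
replace slot 1: 2·(5+6) − (-2) = 24 → (24,5,6)
replace slot 2: 2·(24+6) − 5 = 55 → (24,55,6)
replace slot 3: 2·(24+55) − 6 = 152 → (24,55,152)

24,55,152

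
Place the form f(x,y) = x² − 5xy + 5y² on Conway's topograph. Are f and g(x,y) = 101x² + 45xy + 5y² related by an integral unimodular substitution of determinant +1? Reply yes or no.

D₁ = 5, D₂ = 5
river cycle of f (length 2): (1, 1, -1), (-1, 1, 1)
river cycle of g (length 2): (1, 1, -1), (-1, 1, 1)
cycles coincide ⇒ equivalent

yes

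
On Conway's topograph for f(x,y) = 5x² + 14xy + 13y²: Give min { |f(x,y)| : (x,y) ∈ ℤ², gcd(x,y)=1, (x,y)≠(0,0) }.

translate: b→4 (≡14 mod 10), so (5,14,13)→(5,4,4)
flip: (5,4,4)→(4,-4,5)
translate: b→4 (≡-4 mod 8), so (4,-4,5)→(4,4,5)
reduced (well bottom): (4,4,5) with a≤c, −a<b≤a
well minimum = a = 4

4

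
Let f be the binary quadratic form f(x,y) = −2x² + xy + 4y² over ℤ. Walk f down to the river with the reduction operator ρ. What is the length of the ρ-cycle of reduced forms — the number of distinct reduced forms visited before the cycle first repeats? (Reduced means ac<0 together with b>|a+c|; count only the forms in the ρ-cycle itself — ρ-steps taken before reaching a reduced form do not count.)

D = 33, ⌊√D⌋ = 5
descent: ρ → (4,-1,-2)
descent: ρ → (-2,5,1)  [lands on river]
river: ρ → (1,5,-2)
river: ρ → (-2,3,3)
river: ρ → (3,3,-2)
ρ-cycle length = 4 (tail of 2 descent steps not counted)

4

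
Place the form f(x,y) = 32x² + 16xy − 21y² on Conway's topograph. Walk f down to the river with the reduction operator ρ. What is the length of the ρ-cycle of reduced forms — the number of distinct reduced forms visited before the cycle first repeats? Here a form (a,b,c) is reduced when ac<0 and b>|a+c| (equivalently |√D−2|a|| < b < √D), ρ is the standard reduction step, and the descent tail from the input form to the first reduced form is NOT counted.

D = 2944, ⌊√D⌋ = 54
river: ρ → (-21,26,27)
river: ρ → (27,28,-20)
river: ρ → (-20,52,3)
river: ρ → (3,50,-37)
river: ρ → (-37,24,16)
river: ρ → (16,40,-21)
river: ρ → (-21,44,12)
river: ρ → (12,52,-5)
river: ρ → (-5,48,32)
river: ρ → (32,16,-21)
ρ-cycle length = 10 (tail of 0 descent steps not counted)

10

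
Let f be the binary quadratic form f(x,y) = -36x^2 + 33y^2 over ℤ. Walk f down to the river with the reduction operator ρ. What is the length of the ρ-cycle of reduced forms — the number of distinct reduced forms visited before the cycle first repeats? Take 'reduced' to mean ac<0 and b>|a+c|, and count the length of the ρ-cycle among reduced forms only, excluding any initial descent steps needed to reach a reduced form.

D = 4752, ⌊√D⌋ = 68
descent: ρ → (33,66,-3)  [lands on river]
river: ρ → (-3,66,33)
ρ-cycle length = 2 (tail of 1 descent step not counted)

2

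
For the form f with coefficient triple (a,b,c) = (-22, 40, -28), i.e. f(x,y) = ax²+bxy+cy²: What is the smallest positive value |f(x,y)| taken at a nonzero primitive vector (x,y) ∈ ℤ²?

translate: b→4 (≡-40 mod 44), so (22,-40,28)→(22,4,10)
flip: (22,4,10)→(10,-4,22)
reduced (well bottom): (10,-4,22) with a≤c, −a<b≤a
well minimum |f| = |-10| = 10 (negative-definite)

10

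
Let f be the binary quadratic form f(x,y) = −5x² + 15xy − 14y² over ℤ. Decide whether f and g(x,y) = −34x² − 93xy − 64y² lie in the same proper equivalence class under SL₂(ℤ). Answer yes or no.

D₁ = -55, D₂ = -55
f is negative-definite; reduce −f:
−f: translate: b→5 (≡-15 mod 10), so (5,-15,14)→(5,5,4)
−f: flip: (5,5,4)→(4,-5,5)
−f: translate: b→3 (≡-5 mod 8), so (4,-5,5)→(4,3,4)
−f: reduced (well bottom): (4,3,4) with a≤c, −a<b≤a
flip sign back: reduced form of f is (-4,-3,-4)
g is negative-definite; reduce −g:
−g: translate: b→25 (≡93 mod 68), so (34,93,64)→(34,25,5)
−g: flip: (34,25,5)→(5,-25,34)
−g: translate: b→5 (≡-25 mod 10), so (5,-25,34)→(5,5,4)
−g: flip: (5,5,4)→(4,-5,5)
−g: translate: b→3 (≡-5 mod 8), so (4,-5,5)→(4,3,4)
−g: reduced (well bottom): (4,3,4) with a≤c, −a<b≤a
flip sign back: reduced form of g is (-4,-3,-4)
reduced forms (-4, -3, -4) vs (-4, -3, -4) ⇒ equivalent

yes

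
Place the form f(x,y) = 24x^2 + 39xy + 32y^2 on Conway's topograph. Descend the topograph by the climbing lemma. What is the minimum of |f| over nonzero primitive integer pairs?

translate: b→-9 (≡39 mod 48), so (24,39,32)→(24,-9,17)
flip: (24,-9,17)→(17,9,24)
reduced (well bottom): (17,9,24) with a≤c, −a<b≤a
well minimum = a = 17

17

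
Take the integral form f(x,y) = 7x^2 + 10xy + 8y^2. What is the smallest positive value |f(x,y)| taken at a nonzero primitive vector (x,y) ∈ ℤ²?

translate: b→-4 (≡10 mod 14), so (7,10,8)→(7,-4,5)
flip: (7,-4,5)→(5,4,7)
reduced (well bottom): (5,4,7) with a≤c, −a<b≤a
well minimum = a = 5

5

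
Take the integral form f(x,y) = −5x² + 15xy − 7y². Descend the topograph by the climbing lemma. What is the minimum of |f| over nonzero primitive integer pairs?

descent: ρ → (-7,-1,3)
descent: ρ → (3,7,-3)  [lands on river]
river: ρ → (-3,5,5)
river: ρ → (5,5,-3)
river: ρ → (-3,7,3)
river: ρ → (3,5,-5)
river: ρ → (-5,5,3)
closes: descent 2, river 6
min |a| on river = 3

3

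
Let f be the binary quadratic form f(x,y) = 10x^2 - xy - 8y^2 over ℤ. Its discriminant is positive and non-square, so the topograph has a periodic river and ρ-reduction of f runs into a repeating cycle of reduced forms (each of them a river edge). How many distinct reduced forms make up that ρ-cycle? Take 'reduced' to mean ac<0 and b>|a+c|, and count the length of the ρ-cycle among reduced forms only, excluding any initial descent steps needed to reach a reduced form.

D = 321, ⌊√D⌋ = 17
descent: ρ → (-8,17,1)  [lands on river]
river: ρ → (1,17,-8)
river: ρ → (-8,15,3)
river: ρ → (3,15,-8)
ρ-cycle length = 4 (tail of 1 descent step not counted)

4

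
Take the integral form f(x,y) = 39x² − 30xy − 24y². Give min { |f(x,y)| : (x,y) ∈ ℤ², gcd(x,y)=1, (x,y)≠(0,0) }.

descent: ρ → (-24,30,39)  [lands on river]
river: ρ → (39,48,-15)
river: ρ → (-15,42,48)
river: ρ → (48,54,-9)
river: ρ → (-9,54,48)
river: ρ → (48,42,-15)
river: ρ → (-15,48,39)
river: ρ → (39,30,-24)
river: ρ → (-24,66,3)
river: ρ → (3,66,-24)
closes: descent 1, river 10
min |a| on river = 3

3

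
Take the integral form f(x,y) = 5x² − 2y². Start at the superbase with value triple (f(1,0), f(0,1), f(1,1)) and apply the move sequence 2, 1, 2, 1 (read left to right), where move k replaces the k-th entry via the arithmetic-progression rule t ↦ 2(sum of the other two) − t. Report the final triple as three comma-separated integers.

start (5,-2,3) = (f(1,0),f(0,1),f(1,1))
replace slot 2: 2·(5+3) − (-2) = 18 → (5,18,3)
replace slot 1: 2·(18+3) − 5 = 37 → (37,18,3)
replace slot 2: 2·(37+3) − 18 = 62 → (37,62,3)
replace slot 1: 2·(62+3) − 37 = 93 → (93,62,3)

93,62,3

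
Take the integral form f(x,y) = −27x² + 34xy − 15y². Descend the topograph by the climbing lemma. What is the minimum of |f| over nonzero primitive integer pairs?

translate: b→20 (≡-34 mod 54), so (27,-34,15)→(27,20,8)
flip: (27,20,8)→(8,-20,27)
translate: b→-4 (≡-20 mod 16), so (8,-20,27)→(8,-4,15)
reduced (well bottom): (8,-4,15) with a≤c, −a<b≤a
well minimum |f| = |-8| = 8 (negative-definite)

8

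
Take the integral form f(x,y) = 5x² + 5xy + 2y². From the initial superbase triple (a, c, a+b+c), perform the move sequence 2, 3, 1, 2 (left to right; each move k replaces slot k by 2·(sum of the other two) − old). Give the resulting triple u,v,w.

start (5,2,12) = (f(1,0),f(0,1),f(1,1))
replace slot 2: 2·(5+12) − 2 = 32 → (5,32,12)
replace slot 3: 2·(5+32) − 12 = 62 → (5,32,62)
replace slot 1: 2·(32+62) − 5 = 183 → (183,32,62)
replace slot 2: 2·(183+62) − 32 = 458 → (183,458,62)

183,458,62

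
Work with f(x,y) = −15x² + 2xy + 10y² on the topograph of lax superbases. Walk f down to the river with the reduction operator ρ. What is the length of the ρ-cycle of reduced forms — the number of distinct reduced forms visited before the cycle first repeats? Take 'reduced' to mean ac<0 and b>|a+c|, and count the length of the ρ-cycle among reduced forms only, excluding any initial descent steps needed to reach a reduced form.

D = 604, ⌊√D⌋ = 24
descent: ρ → (10,18,-7)  [lands on river]
river: ρ → (-7,24,1)
river: ρ → (1,24,-7)
river: ρ → (-7,18,10)
river: ρ → (10,22,-3)
river: ρ → (-3,20,17)
river: ρ → (17,14,-6)
river: ρ → (-6,22,5)
river: ρ → (5,18,-14)
river: ρ → (-14,10,9)
river: ρ → (9,8,-15)
river: ρ → (-15,22,2)
river: ρ → (2,22,-15)
river: ρ → (-15,8,9)
river: ρ → (9,10,-14)
river: ρ → (-14,18,5)
river: ρ → (5,22,-6)
river: ρ → (-6,14,17)
river: ρ → (17,20,-3)
river: ρ → (-3,22,10)
ρ-cycle length = 20 (tail of 1 descent step not counted)

20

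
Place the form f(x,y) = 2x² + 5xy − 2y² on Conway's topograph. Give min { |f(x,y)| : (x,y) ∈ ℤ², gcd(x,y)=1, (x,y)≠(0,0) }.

river: ρ → (-2,3,4)
river: ρ → (4,5,-1)
river: ρ → (-1,5,4)
river: ρ → (4,3,-2)
river: ρ → (-2,5,2)
river: ρ → (2,3,-4)
river: ρ → (-4,5,1)
river: ρ → (1,5,-4)
river: ρ → (-4,3,2)
river: ρ → (2,5,-2)
closes: descent 0, river 10
min |a| on river = 1

1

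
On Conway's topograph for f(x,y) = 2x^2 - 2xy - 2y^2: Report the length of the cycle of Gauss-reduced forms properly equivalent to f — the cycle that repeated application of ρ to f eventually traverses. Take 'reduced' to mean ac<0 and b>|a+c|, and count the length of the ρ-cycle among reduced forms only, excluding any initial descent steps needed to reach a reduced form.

D = 20, ⌊√D⌋ = 4
descent: ρ → (-2,2,2)  [lands on river]
river: ρ → (2,2,-2)
ρ-cycle length = 2 (tail of 1 descent step not counted)

2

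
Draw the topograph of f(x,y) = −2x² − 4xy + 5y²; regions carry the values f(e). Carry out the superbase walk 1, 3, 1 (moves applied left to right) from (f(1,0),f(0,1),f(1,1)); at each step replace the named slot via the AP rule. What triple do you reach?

start (-2,5,-1) = (f(1,0),f(0,1),f(1,1))
replace slot 1: 2·(5+(-1)) − (-2) = 10 → (10,5,-1)
replace slot 3: 2·(10+5) − (-1) = 31 → (10,5,31)
replace slot 1: 2·(5+31) − 10 = 62 → (62,5,31)

62,5,31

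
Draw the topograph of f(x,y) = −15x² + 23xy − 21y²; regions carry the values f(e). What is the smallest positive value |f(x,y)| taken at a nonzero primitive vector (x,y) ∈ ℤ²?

translate: b→7 (≡-23 mod 30), so (15,-23,21)→(15,7,13)
flip: (15,7,13)→(13,-7,15)
reduced (well bottom): (13,-7,15) with a≤c, −a<b≤a
well minimum |f| = |-13| = 13 (negative-definite)

13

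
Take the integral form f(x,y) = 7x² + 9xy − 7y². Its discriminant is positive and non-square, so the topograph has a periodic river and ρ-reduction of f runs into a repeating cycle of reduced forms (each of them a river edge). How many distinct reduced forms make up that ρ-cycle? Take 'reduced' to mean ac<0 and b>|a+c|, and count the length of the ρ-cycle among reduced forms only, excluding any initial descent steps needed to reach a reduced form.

D = 277, ⌊√D⌋ = 16
river: ρ → (-7,5,9)
river: ρ → (9,13,-3)
river: ρ → (-3,11,13)
river: ρ → (13,15,-1)
river: ρ → (-1,15,13)
river: ρ → (13,11,-3)
river: ρ → (-3,13,9)
river: ρ → (9,5,-7)
river: ρ → (-7,9,7)
river: ρ → (7,5,-9)
river: ρ → (-9,13,3)
river: ρ → (3,11,-13)
river: ρ → (-13,15,1)
river: ρ → (1,15,-13)
river: ρ → (-13,11,3)
river: ρ → (3,13,-9)
river: ρ → (-9,5,7)
river: ρ → (7,9,-7)
ρ-cycle length = 18 (tail of 0 descent steps not counted)

18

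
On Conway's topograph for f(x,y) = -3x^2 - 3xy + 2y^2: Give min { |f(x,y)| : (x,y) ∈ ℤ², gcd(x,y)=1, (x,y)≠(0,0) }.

descent: ρ → (2,3,-3)  [lands on river]
river: ρ → (-3,3,2)
river: ρ → (2,5,-1)
river: ρ → (-1,5,2)
closes: descent 1, river 4
min |a| on river = 1

1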